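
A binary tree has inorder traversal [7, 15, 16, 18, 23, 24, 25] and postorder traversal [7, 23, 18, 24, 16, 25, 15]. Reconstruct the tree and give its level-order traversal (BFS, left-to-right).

Inorder:   [7, 15, 16, 18, 23, 24, 25]
Postorder: [7, 23, 18, 24, 16, 25, 15]
Algorithm: postorder visits root last, so walk postorder right-to-left;
each value is the root of the current inorder slice — split it at that
value, recurse on the right subtree first, then the left.
Recursive splits:
  root=15; inorder splits into left=[7], right=[16, 18, 23, 24, 25]
  root=25; inorder splits into left=[16, 18, 23, 24], right=[]
  root=16; inorder splits into left=[], right=[18, 23, 24]
  root=24; inorder splits into left=[18, 23], right=[]
  root=18; inorder splits into left=[], right=[23]
  root=23; inorder splits into left=[], right=[]
  root=7; inorder splits into left=[], right=[]
Reconstructed level-order: [15, 7, 25, 16, 24, 18, 23]


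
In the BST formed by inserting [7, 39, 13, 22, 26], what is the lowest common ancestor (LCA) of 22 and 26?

Tree insertion order: [7, 39, 13, 22, 26]
Tree (level-order array): [7, None, 39, 13, None, None, 22, None, 26]
In a BST, the LCA of p=22, q=26 is the first node v on the
root-to-leaf path with p <= v <= q (go left if both < v, right if both > v).
Walk from root:
  at 7: both 22 and 26 > 7, go right
  at 39: both 22 and 26 < 39, go left
  at 13: both 22 and 26 > 13, go right
  at 22: 22 <= 22 <= 26, this is the LCA
LCA = 22


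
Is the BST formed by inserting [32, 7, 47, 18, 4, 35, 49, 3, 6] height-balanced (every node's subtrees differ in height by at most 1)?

Tree (level-order array): [32, 7, 47, 4, 18, 35, 49, 3, 6]
Definition: a tree is height-balanced if, at every node, |h(left) - h(right)| <= 1 (empty subtree has height -1).
Bottom-up per-node check:
  node 3: h_left=-1, h_right=-1, diff=0 [OK], height=0
  node 6: h_left=-1, h_right=-1, diff=0 [OK], height=0
  node 4: h_left=0, h_right=0, diff=0 [OK], height=1
  node 18: h_left=-1, h_right=-1, diff=0 [OK], height=0
  node 7: h_left=1, h_right=0, diff=1 [OK], height=2
  node 35: h_left=-1, h_right=-1, diff=0 [OK], height=0
  node 49: h_left=-1, h_right=-1, diff=0 [OK], height=0
  node 47: h_left=0, h_right=0, diff=0 [OK], height=1
  node 32: h_left=2, h_right=1, diff=1 [OK], height=3
All nodes satisfy the balance condition.
Result: Balanced


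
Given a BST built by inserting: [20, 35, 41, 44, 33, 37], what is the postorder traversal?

Tree insertion order: [20, 35, 41, 44, 33, 37]
Tree (level-order array): [20, None, 35, 33, 41, None, None, 37, 44]
Postorder traversal: [33, 37, 44, 41, 35, 20]


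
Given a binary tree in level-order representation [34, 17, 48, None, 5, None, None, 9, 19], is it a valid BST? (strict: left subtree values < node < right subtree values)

Level-order array: [34, 17, 48, None, 5, None, None, 9, 19]
Validate using subtree bounds (lo, hi): at each node, require lo < value < hi,
then recurse left with hi=value and right with lo=value.
Preorder trace (stopping at first violation):
  at node 34 with bounds (-inf, +inf): OK
  at node 17 with bounds (-inf, 34): OK
  at node 5 with bounds (17, 34): VIOLATION
Node 5 violates its bound: not (17 < 5 < 34).
Result: Not a valid BST


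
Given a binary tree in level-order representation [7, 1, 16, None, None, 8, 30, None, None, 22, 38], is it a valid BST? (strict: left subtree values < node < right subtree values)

Level-order array: [7, 1, 16, None, None, 8, 30, None, None, 22, 38]
Validate using subtree bounds (lo, hi): at each node, require lo < value < hi,
then recurse left with hi=value and right with lo=value.
Preorder trace (stopping at first violation):
  at node 7 with bounds (-inf, +inf): OK
  at node 1 with bounds (-inf, 7): OK
  at node 16 with bounds (7, +inf): OK
  at node 8 with bounds (7, 16): OK
  at node 30 with bounds (16, +inf): OK
  at node 22 with bounds (16, 30): OK
  at node 38 with bounds (30, +inf): OK
No violation found at any node.
Result: Valid BST


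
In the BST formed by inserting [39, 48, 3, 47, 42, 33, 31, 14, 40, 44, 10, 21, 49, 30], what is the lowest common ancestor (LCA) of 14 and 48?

Tree insertion order: [39, 48, 3, 47, 42, 33, 31, 14, 40, 44, 10, 21, 49, 30]
Tree (level-order array): [39, 3, 48, None, 33, 47, 49, 31, None, 42, None, None, None, 14, None, 40, 44, 10, 21, None, None, None, None, None, None, None, 30]
In a BST, the LCA of p=14, q=48 is the first node v on the
root-to-leaf path with p <= v <= q (go left if both < v, right if both > v).
Walk from root:
  at 39: 14 <= 39 <= 48, this is the LCA
LCA = 39


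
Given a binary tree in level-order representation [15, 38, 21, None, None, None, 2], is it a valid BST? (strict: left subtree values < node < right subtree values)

Level-order array: [15, 38, 21, None, None, None, 2]
Validate using subtree bounds (lo, hi): at each node, require lo < value < hi,
then recurse left with hi=value and right with lo=value.
Preorder trace (stopping at first violation):
  at node 15 with bounds (-inf, +inf): OK
  at node 38 with bounds (-inf, 15): VIOLATION
Node 38 violates its bound: not (-inf < 38 < 15).
Result: Not a valid BST


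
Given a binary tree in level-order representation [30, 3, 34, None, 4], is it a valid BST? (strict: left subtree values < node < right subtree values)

Level-order array: [30, 3, 34, None, 4]
Validate using subtree bounds (lo, hi): at each node, require lo < value < hi,
then recurse left with hi=value and right with lo=value.
Preorder trace (stopping at first violation):
  at node 30 with bounds (-inf, +inf): OK
  at node 3 with bounds (-inf, 30): OK
  at node 4 with bounds (3, 30): OK
  at node 34 with bounds (30, +inf): OK
No violation found at any node.
Result: Valid BST


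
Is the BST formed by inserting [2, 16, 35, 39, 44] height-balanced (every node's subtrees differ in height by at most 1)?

Tree (level-order array): [2, None, 16, None, 35, None, 39, None, 44]
Definition: a tree is height-balanced if, at every node, |h(left) - h(right)| <= 1 (empty subtree has height -1).
Bottom-up per-node check:
  node 44: h_left=-1, h_right=-1, diff=0 [OK], height=0
  node 39: h_left=-1, h_right=0, diff=1 [OK], height=1
  node 35: h_left=-1, h_right=1, diff=2 [FAIL (|-1-1|=2 > 1)], height=2
  node 16: h_left=-1, h_right=2, diff=3 [FAIL (|-1-2|=3 > 1)], height=3
  node 2: h_left=-1, h_right=3, diff=4 [FAIL (|-1-3|=4 > 1)], height=4
Node 35 violates the condition: |-1 - 1| = 2 > 1.
Result: Not balanced


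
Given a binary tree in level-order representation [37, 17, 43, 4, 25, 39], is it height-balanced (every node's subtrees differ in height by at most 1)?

Tree (level-order array): [37, 17, 43, 4, 25, 39]
Definition: a tree is height-balanced if, at every node, |h(left) - h(right)| <= 1 (empty subtree has height -1).
Bottom-up per-node check:
  node 4: h_left=-1, h_right=-1, diff=0 [OK], height=0
  node 25: h_left=-1, h_right=-1, diff=0 [OK], height=0
  node 17: h_left=0, h_right=0, diff=0 [OK], height=1
  node 39: h_left=-1, h_right=-1, diff=0 [OK], height=0
  node 43: h_left=0, h_right=-1, diff=1 [OK], height=1
  node 37: h_left=1, h_right=1, diff=0 [OK], height=2
All nodes satisfy the balance condition.
Result: Balanced


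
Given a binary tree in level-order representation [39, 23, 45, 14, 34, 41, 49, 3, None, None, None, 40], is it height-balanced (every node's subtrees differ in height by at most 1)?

Tree (level-order array): [39, 23, 45, 14, 34, 41, 49, 3, None, None, None, 40]
Definition: a tree is height-balanced if, at every node, |h(left) - h(right)| <= 1 (empty subtree has height -1).
Bottom-up per-node check:
  node 3: h_left=-1, h_right=-1, diff=0 [OK], height=0
  node 14: h_left=0, h_right=-1, diff=1 [OK], height=1
  node 34: h_left=-1, h_right=-1, diff=0 [OK], height=0
  node 23: h_left=1, h_right=0, diff=1 [OK], height=2
  node 40: h_left=-1, h_right=-1, diff=0 [OK], height=0
  node 41: h_left=0, h_right=-1, diff=1 [OK], height=1
  node 49: h_left=-1, h_right=-1, diff=0 [OK], height=0
  node 45: h_left=1, h_right=0, diff=1 [OK], height=2
  node 39: h_left=2, h_right=2, diff=0 [OK], height=3
All nodes satisfy the balance condition.
Result: Balanced


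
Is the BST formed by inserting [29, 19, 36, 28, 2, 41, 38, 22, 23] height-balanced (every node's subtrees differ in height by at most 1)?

Tree (level-order array): [29, 19, 36, 2, 28, None, 41, None, None, 22, None, 38, None, None, 23]
Definition: a tree is height-balanced if, at every node, |h(left) - h(right)| <= 1 (empty subtree has height -1).
Bottom-up per-node check:
  node 2: h_left=-1, h_right=-1, diff=0 [OK], height=0
  node 23: h_left=-1, h_right=-1, diff=0 [OK], height=0
  node 22: h_left=-1, h_right=0, diff=1 [OK], height=1
  node 28: h_left=1, h_right=-1, diff=2 [FAIL (|1--1|=2 > 1)], height=2
  node 19: h_left=0, h_right=2, diff=2 [FAIL (|0-2|=2 > 1)], height=3
  node 38: h_left=-1, h_right=-1, diff=0 [OK], height=0
  node 41: h_left=0, h_right=-1, diff=1 [OK], height=1
  node 36: h_left=-1, h_right=1, diff=2 [FAIL (|-1-1|=2 > 1)], height=2
  node 29: h_left=3, h_right=2, diff=1 [OK], height=4
Node 28 violates the condition: |1 - -1| = 2 > 1.
Result: Not balanced


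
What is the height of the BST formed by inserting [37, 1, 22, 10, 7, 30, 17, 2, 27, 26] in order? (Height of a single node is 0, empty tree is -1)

Insertion order: [37, 1, 22, 10, 7, 30, 17, 2, 27, 26]
Tree (level-order array): [37, 1, None, None, 22, 10, 30, 7, 17, 27, None, 2, None, None, None, 26]
Compute height bottom-up (empty subtree = -1):
  height(2) = 1 + max(-1, -1) = 0
  height(7) = 1 + max(0, -1) = 1
  height(17) = 1 + max(-1, -1) = 0
  height(10) = 1 + max(1, 0) = 2
  height(26) = 1 + max(-1, -1) = 0
  height(27) = 1 + max(0, -1) = 1
  height(30) = 1 + max(1, -1) = 2
  height(22) = 1 + max(2, 2) = 3
  height(1) = 1 + max(-1, 3) = 4
  height(37) = 1 + max(4, -1) = 5
Height = 5


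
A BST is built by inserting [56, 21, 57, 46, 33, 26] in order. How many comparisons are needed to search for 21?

Search path for 21: 56 -> 21
Found: True
Comparisons: 2


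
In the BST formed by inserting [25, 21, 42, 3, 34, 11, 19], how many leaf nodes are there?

Tree built from: [25, 21, 42, 3, 34, 11, 19]
Tree (level-order array): [25, 21, 42, 3, None, 34, None, None, 11, None, None, None, 19]
Rule: A leaf has 0 children.
Per-node child counts:
  node 25: 2 child(ren)
  node 21: 1 child(ren)
  node 3: 1 child(ren)
  node 11: 1 child(ren)
  node 19: 0 child(ren)
  node 42: 1 child(ren)
  node 34: 0 child(ren)
Matching nodes: [19, 34]
Count of leaf nodes: 2


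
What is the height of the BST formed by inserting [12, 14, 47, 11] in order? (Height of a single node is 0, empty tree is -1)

Insertion order: [12, 14, 47, 11]
Tree (level-order array): [12, 11, 14, None, None, None, 47]
Compute height bottom-up (empty subtree = -1):
  height(11) = 1 + max(-1, -1) = 0
  height(47) = 1 + max(-1, -1) = 0
  height(14) = 1 + max(-1, 0) = 1
  height(12) = 1 + max(0, 1) = 2
Height = 2


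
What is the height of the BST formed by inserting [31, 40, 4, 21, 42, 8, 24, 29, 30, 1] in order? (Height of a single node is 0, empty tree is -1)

Insertion order: [31, 40, 4, 21, 42, 8, 24, 29, 30, 1]
Tree (level-order array): [31, 4, 40, 1, 21, None, 42, None, None, 8, 24, None, None, None, None, None, 29, None, 30]
Compute height bottom-up (empty subtree = -1):
  height(1) = 1 + max(-1, -1) = 0
  height(8) = 1 + max(-1, -1) = 0
  height(30) = 1 + max(-1, -1) = 0
  height(29) = 1 + max(-1, 0) = 1
  height(24) = 1 + max(-1, 1) = 2
  height(21) = 1 + max(0, 2) = 3
  height(4) = 1 + max(0, 3) = 4
  height(42) = 1 + max(-1, -1) = 0
  height(40) = 1 + max(-1, 0) = 1
  height(31) = 1 + max(4, 1) = 5
Height = 5


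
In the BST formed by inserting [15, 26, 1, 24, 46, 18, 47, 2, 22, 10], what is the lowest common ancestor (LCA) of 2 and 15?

Tree insertion order: [15, 26, 1, 24, 46, 18, 47, 2, 22, 10]
Tree (level-order array): [15, 1, 26, None, 2, 24, 46, None, 10, 18, None, None, 47, None, None, None, 22]
In a BST, the LCA of p=2, q=15 is the first node v on the
root-to-leaf path with p <= v <= q (go left if both < v, right if both > v).
Walk from root:
  at 15: 2 <= 15 <= 15, this is the LCA
LCA = 15


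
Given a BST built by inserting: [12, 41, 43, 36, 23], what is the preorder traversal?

Tree insertion order: [12, 41, 43, 36, 23]
Tree (level-order array): [12, None, 41, 36, 43, 23]
Preorder traversal: [12, 41, 36, 23, 43]


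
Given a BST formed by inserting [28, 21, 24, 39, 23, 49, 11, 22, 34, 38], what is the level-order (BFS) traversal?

Tree insertion order: [28, 21, 24, 39, 23, 49, 11, 22, 34, 38]
Tree (level-order array): [28, 21, 39, 11, 24, 34, 49, None, None, 23, None, None, 38, None, None, 22]
BFS from the root, enqueuing left then right child of each popped node:
  queue [28] -> pop 28, enqueue [21, 39], visited so far: [28]
  queue [21, 39] -> pop 21, enqueue [11, 24], visited so far: [28, 21]
  queue [39, 11, 24] -> pop 39, enqueue [34, 49], visited so far: [28, 21, 39]
  queue [11, 24, 34, 49] -> pop 11, enqueue [none], visited so far: [28, 21, 39, 11]
  queue [24, 34, 49] -> pop 24, enqueue [23], visited so far: [28, 21, 39, 11, 24]
  queue [34, 49, 23] -> pop 34, enqueue [38], visited so far: [28, 21, 39, 11, 24, 34]
  queue [49, 23, 38] -> pop 49, enqueue [none], visited so far: [28, 21, 39, 11, 24, 34, 49]
  queue [23, 38] -> pop 23, enqueue [22], visited so far: [28, 21, 39, 11, 24, 34, 49, 23]
  queue [38, 22] -> pop 38, enqueue [none], visited so far: [28, 21, 39, 11, 24, 34, 49, 23, 38]
  queue [22] -> pop 22, enqueue [none], visited so far: [28, 21, 39, 11, 24, 34, 49, 23, 38, 22]
Result: [28, 21, 39, 11, 24, 34, 49, 23, 38, 22]


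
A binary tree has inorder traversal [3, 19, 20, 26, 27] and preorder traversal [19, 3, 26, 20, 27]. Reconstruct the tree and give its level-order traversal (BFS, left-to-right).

Inorder:  [3, 19, 20, 26, 27]
Preorder: [19, 3, 26, 20, 27]
Algorithm: preorder visits root first, so consume preorder in order;
for each root, split the current inorder slice at that value into
left-subtree inorder and right-subtree inorder, then recurse.
Recursive splits:
  root=19; inorder splits into left=[3], right=[20, 26, 27]
  root=3; inorder splits into left=[], right=[]
  root=26; inorder splits into left=[20], right=[27]
  root=20; inorder splits into left=[], right=[]
  root=27; inorder splits into left=[], right=[]
Reconstructed level-order: [19, 3, 26, 20, 27]


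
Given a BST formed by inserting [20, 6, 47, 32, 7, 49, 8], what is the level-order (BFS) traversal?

Tree insertion order: [20, 6, 47, 32, 7, 49, 8]
Tree (level-order array): [20, 6, 47, None, 7, 32, 49, None, 8]
BFS from the root, enqueuing left then right child of each popped node:
  queue [20] -> pop 20, enqueue [6, 47], visited so far: [20]
  queue [6, 47] -> pop 6, enqueue [7], visited so far: [20, 6]
  queue [47, 7] -> pop 47, enqueue [32, 49], visited so far: [20, 6, 47]
  queue [7, 32, 49] -> pop 7, enqueue [8], visited so far: [20, 6, 47, 7]
  queue [32, 49, 8] -> pop 32, enqueue [none], visited so far: [20, 6, 47, 7, 32]
  queue [49, 8] -> pop 49, enqueue [none], visited so far: [20, 6, 47, 7, 32, 49]
  queue [8] -> pop 8, enqueue [none], visited so far: [20, 6, 47, 7, 32, 49, 8]
Result: [20, 6, 47, 7, 32, 49, 8]


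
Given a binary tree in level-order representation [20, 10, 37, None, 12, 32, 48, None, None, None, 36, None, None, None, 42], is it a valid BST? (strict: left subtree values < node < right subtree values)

Level-order array: [20, 10, 37, None, 12, 32, 48, None, None, None, 36, None, None, None, 42]
Validate using subtree bounds (lo, hi): at each node, require lo < value < hi,
then recurse left with hi=value and right with lo=value.
Preorder trace (stopping at first violation):
  at node 20 with bounds (-inf, +inf): OK
  at node 10 with bounds (-inf, 20): OK
  at node 12 with bounds (10, 20): OK
  at node 37 with bounds (20, +inf): OK
  at node 32 with bounds (20, 37): OK
  at node 36 with bounds (32, 37): OK
  at node 42 with bounds (36, 37): VIOLATION
Node 42 violates its bound: not (36 < 42 < 37).
Result: Not a valid BST


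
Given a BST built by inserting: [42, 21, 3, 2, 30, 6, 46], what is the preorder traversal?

Tree insertion order: [42, 21, 3, 2, 30, 6, 46]
Tree (level-order array): [42, 21, 46, 3, 30, None, None, 2, 6]
Preorder traversal: [42, 21, 3, 2, 6, 30, 46]


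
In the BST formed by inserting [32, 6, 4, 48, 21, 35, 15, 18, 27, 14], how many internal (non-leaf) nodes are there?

Tree built from: [32, 6, 4, 48, 21, 35, 15, 18, 27, 14]
Tree (level-order array): [32, 6, 48, 4, 21, 35, None, None, None, 15, 27, None, None, 14, 18]
Rule: An internal node has at least one child.
Per-node child counts:
  node 32: 2 child(ren)
  node 6: 2 child(ren)
  node 4: 0 child(ren)
  node 21: 2 child(ren)
  node 15: 2 child(ren)
  node 14: 0 child(ren)
  node 18: 0 child(ren)
  node 27: 0 child(ren)
  node 48: 1 child(ren)
  node 35: 0 child(ren)
Matching nodes: [32, 6, 21, 15, 48]
Count of internal (non-leaf) nodes: 5


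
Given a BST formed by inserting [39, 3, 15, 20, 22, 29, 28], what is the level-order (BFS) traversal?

Tree insertion order: [39, 3, 15, 20, 22, 29, 28]
Tree (level-order array): [39, 3, None, None, 15, None, 20, None, 22, None, 29, 28]
BFS from the root, enqueuing left then right child of each popped node:
  queue [39] -> pop 39, enqueue [3], visited so far: [39]
  queue [3] -> pop 3, enqueue [15], visited so far: [39, 3]
  queue [15] -> pop 15, enqueue [20], visited so far: [39, 3, 15]
  queue [20] -> pop 20, enqueue [22], visited so far: [39, 3, 15, 20]
  queue [22] -> pop 22, enqueue [29], visited so far: [39, 3, 15, 20, 22]
  queue [29] -> pop 29, enqueue [28], visited so far: [39, 3, 15, 20, 22, 29]
  queue [28] -> pop 28, enqueue [none], visited so far: [39, 3, 15, 20, 22, 29, 28]
Result: [39, 3, 15, 20, 22, 29, 28]


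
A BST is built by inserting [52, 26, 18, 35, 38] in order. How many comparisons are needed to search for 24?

Search path for 24: 52 -> 26 -> 18
Found: False
Comparisons: 3


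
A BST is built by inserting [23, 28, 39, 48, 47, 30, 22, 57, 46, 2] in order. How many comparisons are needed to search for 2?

Search path for 2: 23 -> 22 -> 2
Found: True
Comparisons: 3


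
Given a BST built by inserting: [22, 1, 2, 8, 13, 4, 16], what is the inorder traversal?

Tree insertion order: [22, 1, 2, 8, 13, 4, 16]
Tree (level-order array): [22, 1, None, None, 2, None, 8, 4, 13, None, None, None, 16]
Inorder traversal: [1, 2, 4, 8, 13, 16, 22]


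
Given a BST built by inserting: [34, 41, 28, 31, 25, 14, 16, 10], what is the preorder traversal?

Tree insertion order: [34, 41, 28, 31, 25, 14, 16, 10]
Tree (level-order array): [34, 28, 41, 25, 31, None, None, 14, None, None, None, 10, 16]
Preorder traversal: [34, 28, 25, 14, 10, 16, 31, 41]


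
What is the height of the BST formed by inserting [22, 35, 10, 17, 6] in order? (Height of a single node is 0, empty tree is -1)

Insertion order: [22, 35, 10, 17, 6]
Tree (level-order array): [22, 10, 35, 6, 17]
Compute height bottom-up (empty subtree = -1):
  height(6) = 1 + max(-1, -1) = 0
  height(17) = 1 + max(-1, -1) = 0
  height(10) = 1 + max(0, 0) = 1
  height(35) = 1 + max(-1, -1) = 0
  height(22) = 1 + max(1, 0) = 2
Height = 2


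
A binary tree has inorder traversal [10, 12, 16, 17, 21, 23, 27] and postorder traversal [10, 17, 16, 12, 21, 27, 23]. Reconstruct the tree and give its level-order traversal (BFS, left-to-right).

Inorder:   [10, 12, 16, 17, 21, 23, 27]
Postorder: [10, 17, 16, 12, 21, 27, 23]
Algorithm: postorder visits root last, so walk postorder right-to-left;
each value is the root of the current inorder slice — split it at that
value, recurse on the right subtree first, then the left.
Recursive splits:
  root=23; inorder splits into left=[10, 12, 16, 17, 21], right=[27]
  root=27; inorder splits into left=[], right=[]
  root=21; inorder splits into left=[10, 12, 16, 17], right=[]
  root=12; inorder splits into left=[10], right=[16, 17]
  root=16; inorder splits into left=[], right=[17]
  root=17; inorder splits into left=[], right=[]
  root=10; inorder splits into left=[], right=[]
Reconstructed level-order: [23, 21, 27, 12, 10, 16, 17]


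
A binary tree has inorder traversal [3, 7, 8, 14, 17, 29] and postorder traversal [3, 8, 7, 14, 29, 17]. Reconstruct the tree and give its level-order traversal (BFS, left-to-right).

Inorder:   [3, 7, 8, 14, 17, 29]
Postorder: [3, 8, 7, 14, 29, 17]
Algorithm: postorder visits root last, so walk postorder right-to-left;
each value is the root of the current inorder slice — split it at that
value, recurse on the right subtree first, then the left.
Recursive splits:
  root=17; inorder splits into left=[3, 7, 8, 14], right=[29]
  root=29; inorder splits into left=[], right=[]
  root=14; inorder splits into left=[3, 7, 8], right=[]
  root=7; inorder splits into left=[3], right=[8]
  root=8; inorder splits into left=[], right=[]
  root=3; inorder splits into left=[], right=[]
Reconstructed level-order: [17, 14, 29, 7, 3, 8]


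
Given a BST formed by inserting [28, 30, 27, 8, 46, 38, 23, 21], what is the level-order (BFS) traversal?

Tree insertion order: [28, 30, 27, 8, 46, 38, 23, 21]
Tree (level-order array): [28, 27, 30, 8, None, None, 46, None, 23, 38, None, 21]
BFS from the root, enqueuing left then right child of each popped node:
  queue [28] -> pop 28, enqueue [27, 30], visited so far: [28]
  queue [27, 30] -> pop 27, enqueue [8], visited so far: [28, 27]
  queue [30, 8] -> pop 30, enqueue [46], visited so far: [28, 27, 30]
  queue [8, 46] -> pop 8, enqueue [23], visited so far: [28, 27, 30, 8]
  queue [46, 23] -> pop 46, enqueue [38], visited so far: [28, 27, 30, 8, 46]
  queue [23, 38] -> pop 23, enqueue [21], visited so far: [28, 27, 30, 8, 46, 23]
  queue [38, 21] -> pop 38, enqueue [none], visited so far: [28, 27, 30, 8, 46, 23, 38]
  queue [21] -> pop 21, enqueue [none], visited so far: [28, 27, 30, 8, 46, 23, 38, 21]
Result: [28, 27, 30, 8, 46, 23, 38, 21]


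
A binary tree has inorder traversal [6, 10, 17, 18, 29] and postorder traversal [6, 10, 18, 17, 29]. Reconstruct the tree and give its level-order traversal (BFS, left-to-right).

Inorder:   [6, 10, 17, 18, 29]
Postorder: [6, 10, 18, 17, 29]
Algorithm: postorder visits root last, so walk postorder right-to-left;
each value is the root of the current inorder slice — split it at that
value, recurse on the right subtree first, then the left.
Recursive splits:
  root=29; inorder splits into left=[6, 10, 17, 18], right=[]
  root=17; inorder splits into left=[6, 10], right=[18]
  root=18; inorder splits into left=[], right=[]
  root=10; inorder splits into left=[6], right=[]
  root=6; inorder splits into left=[], right=[]
Reconstructed level-order: [29, 17, 10, 18, 6]


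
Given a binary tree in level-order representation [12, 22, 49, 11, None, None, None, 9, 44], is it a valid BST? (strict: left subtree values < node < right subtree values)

Level-order array: [12, 22, 49, 11, None, None, None, 9, 44]
Validate using subtree bounds (lo, hi): at each node, require lo < value < hi,
then recurse left with hi=value and right with lo=value.
Preorder trace (stopping at first violation):
  at node 12 with bounds (-inf, +inf): OK
  at node 22 with bounds (-inf, 12): VIOLATION
Node 22 violates its bound: not (-inf < 22 < 12).
Result: Not a valid BST


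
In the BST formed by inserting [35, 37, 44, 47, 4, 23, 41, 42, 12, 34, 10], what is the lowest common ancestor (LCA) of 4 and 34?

Tree insertion order: [35, 37, 44, 47, 4, 23, 41, 42, 12, 34, 10]
Tree (level-order array): [35, 4, 37, None, 23, None, 44, 12, 34, 41, 47, 10, None, None, None, None, 42]
In a BST, the LCA of p=4, q=34 is the first node v on the
root-to-leaf path with p <= v <= q (go left if both < v, right if both > v).
Walk from root:
  at 35: both 4 and 34 < 35, go left
  at 4: 4 <= 4 <= 34, this is the LCA
LCA = 4


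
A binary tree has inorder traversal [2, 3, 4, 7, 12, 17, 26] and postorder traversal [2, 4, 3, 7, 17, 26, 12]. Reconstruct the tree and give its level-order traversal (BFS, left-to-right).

Inorder:   [2, 3, 4, 7, 12, 17, 26]
Postorder: [2, 4, 3, 7, 17, 26, 12]
Algorithm: postorder visits root last, so walk postorder right-to-left;
each value is the root of the current inorder slice — split it at that
value, recurse on the right subtree first, then the left.
Recursive splits:
  root=12; inorder splits into left=[2, 3, 4, 7], right=[17, 26]
  root=26; inorder splits into left=[17], right=[]
  root=17; inorder splits into left=[], right=[]
  root=7; inorder splits into left=[2, 3, 4], right=[]
  root=3; inorder splits into left=[2], right=[4]
  root=4; inorder splits into left=[], right=[]
  root=2; inorder splits into left=[], right=[]
Reconstructed level-order: [12, 7, 26, 3, 17, 2, 4]


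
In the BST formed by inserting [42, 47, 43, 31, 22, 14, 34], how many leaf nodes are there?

Tree built from: [42, 47, 43, 31, 22, 14, 34]
Tree (level-order array): [42, 31, 47, 22, 34, 43, None, 14]
Rule: A leaf has 0 children.
Per-node child counts:
  node 42: 2 child(ren)
  node 31: 2 child(ren)
  node 22: 1 child(ren)
  node 14: 0 child(ren)
  node 34: 0 child(ren)
  node 47: 1 child(ren)
  node 43: 0 child(ren)
Matching nodes: [14, 34, 43]
Count of leaf nodes: 3


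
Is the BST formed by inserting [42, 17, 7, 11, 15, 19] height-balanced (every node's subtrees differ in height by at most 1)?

Tree (level-order array): [42, 17, None, 7, 19, None, 11, None, None, None, 15]
Definition: a tree is height-balanced if, at every node, |h(left) - h(right)| <= 1 (empty subtree has height -1).
Bottom-up per-node check:
  node 15: h_left=-1, h_right=-1, diff=0 [OK], height=0
  node 11: h_left=-1, h_right=0, diff=1 [OK], height=1
  node 7: h_left=-1, h_right=1, diff=2 [FAIL (|-1-1|=2 > 1)], height=2
  node 19: h_left=-1, h_right=-1, diff=0 [OK], height=0
  node 17: h_left=2, h_right=0, diff=2 [FAIL (|2-0|=2 > 1)], height=3
  node 42: h_left=3, h_right=-1, diff=4 [FAIL (|3--1|=4 > 1)], height=4
Node 7 violates the condition: |-1 - 1| = 2 > 1.
Result: Not balanced


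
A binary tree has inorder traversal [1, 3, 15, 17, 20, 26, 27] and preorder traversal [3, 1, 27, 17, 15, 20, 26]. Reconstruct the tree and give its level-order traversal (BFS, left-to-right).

Inorder:  [1, 3, 15, 17, 20, 26, 27]
Preorder: [3, 1, 27, 17, 15, 20, 26]
Algorithm: preorder visits root first, so consume preorder in order;
for each root, split the current inorder slice at that value into
left-subtree inorder and right-subtree inorder, then recurse.
Recursive splits:
  root=3; inorder splits into left=[1], right=[15, 17, 20, 26, 27]
  root=1; inorder splits into left=[], right=[]
  root=27; inorder splits into left=[15, 17, 20, 26], right=[]
  root=17; inorder splits into left=[15], right=[20, 26]
  root=15; inorder splits into left=[], right=[]
  root=20; inorder splits into left=[], right=[26]
  root=26; inorder splits into left=[], right=[]
Reconstructed level-order: [3, 1, 27, 17, 15, 20, 26]


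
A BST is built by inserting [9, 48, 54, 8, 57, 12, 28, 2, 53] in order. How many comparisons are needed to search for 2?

Search path for 2: 9 -> 8 -> 2
Found: True
Comparisons: 3


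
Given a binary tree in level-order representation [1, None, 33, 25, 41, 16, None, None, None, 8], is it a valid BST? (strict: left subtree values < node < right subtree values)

Level-order array: [1, None, 33, 25, 41, 16, None, None, None, 8]
Validate using subtree bounds (lo, hi): at each node, require lo < value < hi,
then recurse left with hi=value and right with lo=value.
Preorder trace (stopping at first violation):
  at node 1 with bounds (-inf, +inf): OK
  at node 33 with bounds (1, +inf): OK
  at node 25 with bounds (1, 33): OK
  at node 16 with bounds (1, 25): OK
  at node 8 with bounds (1, 16): OK
  at node 41 with bounds (33, +inf): OK
No violation found at any node.
Result: Valid BST


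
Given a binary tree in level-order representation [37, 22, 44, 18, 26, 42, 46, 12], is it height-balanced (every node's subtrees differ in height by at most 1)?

Tree (level-order array): [37, 22, 44, 18, 26, 42, 46, 12]
Definition: a tree is height-balanced if, at every node, |h(left) - h(right)| <= 1 (empty subtree has height -1).
Bottom-up per-node check:
  node 12: h_left=-1, h_right=-1, diff=0 [OK], height=0
  node 18: h_left=0, h_right=-1, diff=1 [OK], height=1
  node 26: h_left=-1, h_right=-1, diff=0 [OK], height=0
  node 22: h_left=1, h_right=0, diff=1 [OK], height=2
  node 42: h_left=-1, h_right=-1, diff=0 [OK], height=0
  node 46: h_left=-1, h_right=-1, diff=0 [OK], height=0
  node 44: h_left=0, h_right=0, diff=0 [OK], height=1
  node 37: h_left=2, h_right=1, diff=1 [OK], height=3
All nodes satisfy the balance condition.
Result: Balanced


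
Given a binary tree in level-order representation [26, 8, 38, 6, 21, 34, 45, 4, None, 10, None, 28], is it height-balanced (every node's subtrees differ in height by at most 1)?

Tree (level-order array): [26, 8, 38, 6, 21, 34, 45, 4, None, 10, None, 28]
Definition: a tree is height-balanced if, at every node, |h(left) - h(right)| <= 1 (empty subtree has height -1).
Bottom-up per-node check:
  node 4: h_left=-1, h_right=-1, diff=0 [OK], height=0
  node 6: h_left=0, h_right=-1, diff=1 [OK], height=1
  node 10: h_left=-1, h_right=-1, diff=0 [OK], height=0
  node 21: h_left=0, h_right=-1, diff=1 [OK], height=1
  node 8: h_left=1, h_right=1, diff=0 [OK], height=2
  node 28: h_left=-1, h_right=-1, diff=0 [OK], height=0
  node 34: h_left=0, h_right=-1, diff=1 [OK], height=1
  node 45: h_left=-1, h_right=-1, diff=0 [OK], height=0
  node 38: h_left=1, h_right=0, diff=1 [OK], height=2
  node 26: h_left=2, h_right=2, diff=0 [OK], height=3
All nodes satisfy the balance condition.
Result: Balanced


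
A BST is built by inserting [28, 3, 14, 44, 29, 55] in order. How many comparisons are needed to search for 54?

Search path for 54: 28 -> 44 -> 55
Found: False
Comparisons: 3


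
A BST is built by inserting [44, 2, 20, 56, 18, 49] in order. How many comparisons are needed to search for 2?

Search path for 2: 44 -> 2
Found: True
Comparisons: 2


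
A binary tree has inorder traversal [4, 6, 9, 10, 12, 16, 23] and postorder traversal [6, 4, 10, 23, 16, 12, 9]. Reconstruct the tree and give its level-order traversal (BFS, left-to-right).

Inorder:   [4, 6, 9, 10, 12, 16, 23]
Postorder: [6, 4, 10, 23, 16, 12, 9]
Algorithm: postorder visits root last, so walk postorder right-to-left;
each value is the root of the current inorder slice — split it at that
value, recurse on the right subtree first, then the left.
Recursive splits:
  root=9; inorder splits into left=[4, 6], right=[10, 12, 16, 23]
  root=12; inorder splits into left=[10], right=[16, 23]
  root=16; inorder splits into left=[], right=[23]
  root=23; inorder splits into left=[], right=[]
  root=10; inorder splits into left=[], right=[]
  root=4; inorder splits into left=[], right=[6]
  root=6; inorder splits into left=[], right=[]
Reconstructed level-order: [9, 4, 12, 6, 10, 16, 23]


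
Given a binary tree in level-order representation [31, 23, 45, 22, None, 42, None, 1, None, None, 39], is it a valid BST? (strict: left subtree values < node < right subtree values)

Level-order array: [31, 23, 45, 22, None, 42, None, 1, None, None, 39]
Validate using subtree bounds (lo, hi): at each node, require lo < value < hi,
then recurse left with hi=value and right with lo=value.
Preorder trace (stopping at first violation):
  at node 31 with bounds (-inf, +inf): OK
  at node 23 with bounds (-inf, 31): OK
  at node 22 with bounds (-inf, 23): OK
  at node 1 with bounds (-inf, 22): OK
  at node 45 with bounds (31, +inf): OK
  at node 42 with bounds (31, 45): OK
  at node 39 with bounds (42, 45): VIOLATION
Node 39 violates its bound: not (42 < 39 < 45).
Result: Not a valid BST


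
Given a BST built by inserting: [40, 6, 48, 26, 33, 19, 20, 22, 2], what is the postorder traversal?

Tree insertion order: [40, 6, 48, 26, 33, 19, 20, 22, 2]
Tree (level-order array): [40, 6, 48, 2, 26, None, None, None, None, 19, 33, None, 20, None, None, None, 22]
Postorder traversal: [2, 22, 20, 19, 33, 26, 6, 48, 40]


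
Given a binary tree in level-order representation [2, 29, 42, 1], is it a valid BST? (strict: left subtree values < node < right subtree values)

Level-order array: [2, 29, 42, 1]
Validate using subtree bounds (lo, hi): at each node, require lo < value < hi,
then recurse left with hi=value and right with lo=value.
Preorder trace (stopping at first violation):
  at node 2 with bounds (-inf, +inf): OK
  at node 29 with bounds (-inf, 2): VIOLATION
Node 29 violates its bound: not (-inf < 29 < 2).
Result: Not a valid BST


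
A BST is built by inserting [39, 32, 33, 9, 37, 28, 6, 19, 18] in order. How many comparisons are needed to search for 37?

Search path for 37: 39 -> 32 -> 33 -> 37
Found: True
Comparisons: 4


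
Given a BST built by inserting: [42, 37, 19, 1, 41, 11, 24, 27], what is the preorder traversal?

Tree insertion order: [42, 37, 19, 1, 41, 11, 24, 27]
Tree (level-order array): [42, 37, None, 19, 41, 1, 24, None, None, None, 11, None, 27]
Preorder traversal: [42, 37, 19, 1, 11, 24, 27, 41]


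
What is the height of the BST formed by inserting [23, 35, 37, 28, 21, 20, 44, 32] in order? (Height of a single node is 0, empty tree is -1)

Insertion order: [23, 35, 37, 28, 21, 20, 44, 32]
Tree (level-order array): [23, 21, 35, 20, None, 28, 37, None, None, None, 32, None, 44]
Compute height bottom-up (empty subtree = -1):
  height(20) = 1 + max(-1, -1) = 0
  height(21) = 1 + max(0, -1) = 1
  height(32) = 1 + max(-1, -1) = 0
  height(28) = 1 + max(-1, 0) = 1
  height(44) = 1 + max(-1, -1) = 0
  height(37) = 1 + max(-1, 0) = 1
  height(35) = 1 + max(1, 1) = 2
  height(23) = 1 + max(1, 2) = 3
Height = 3


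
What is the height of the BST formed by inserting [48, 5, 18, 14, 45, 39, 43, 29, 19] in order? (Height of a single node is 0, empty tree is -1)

Insertion order: [48, 5, 18, 14, 45, 39, 43, 29, 19]
Tree (level-order array): [48, 5, None, None, 18, 14, 45, None, None, 39, None, 29, 43, 19]
Compute height bottom-up (empty subtree = -1):
  height(14) = 1 + max(-1, -1) = 0
  height(19) = 1 + max(-1, -1) = 0
  height(29) = 1 + max(0, -1) = 1
  height(43) = 1 + max(-1, -1) = 0
  height(39) = 1 + max(1, 0) = 2
  height(45) = 1 + max(2, -1) = 3
  height(18) = 1 + max(0, 3) = 4
  height(5) = 1 + max(-1, 4) = 5
  height(48) = 1 + max(5, -1) = 6
Height = 6


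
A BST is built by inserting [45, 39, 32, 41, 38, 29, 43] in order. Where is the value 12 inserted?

Starting tree (level order): [45, 39, None, 32, 41, 29, 38, None, 43]
Insertion path: 45 -> 39 -> 32 -> 29
Result: insert 12 as left child of 29
Final tree (level order): [45, 39, None, 32, 41, 29, 38, None, 43, 12]


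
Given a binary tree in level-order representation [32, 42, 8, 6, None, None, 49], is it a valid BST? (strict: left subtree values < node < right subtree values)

Level-order array: [32, 42, 8, 6, None, None, 49]
Validate using subtree bounds (lo, hi): at each node, require lo < value < hi,
then recurse left with hi=value and right with lo=value.
Preorder trace (stopping at first violation):
  at node 32 with bounds (-inf, +inf): OK
  at node 42 with bounds (-inf, 32): VIOLATION
Node 42 violates its bound: not (-inf < 42 < 32).
Result: Not a valid BST


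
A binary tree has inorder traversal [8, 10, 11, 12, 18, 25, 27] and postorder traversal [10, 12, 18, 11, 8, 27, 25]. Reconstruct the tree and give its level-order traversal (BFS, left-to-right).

Inorder:   [8, 10, 11, 12, 18, 25, 27]
Postorder: [10, 12, 18, 11, 8, 27, 25]
Algorithm: postorder visits root last, so walk postorder right-to-left;
each value is the root of the current inorder slice — split it at that
value, recurse on the right subtree first, then the left.
Recursive splits:
  root=25; inorder splits into left=[8, 10, 11, 12, 18], right=[27]
  root=27; inorder splits into left=[], right=[]
  root=8; inorder splits into left=[], right=[10, 11, 12, 18]
  root=11; inorder splits into left=[10], right=[12, 18]
  root=18; inorder splits into left=[12], right=[]
  root=12; inorder splits into left=[], right=[]
  root=10; inorder splits into left=[], right=[]
Reconstructed level-order: [25, 8, 27, 11, 10, 18, 12]


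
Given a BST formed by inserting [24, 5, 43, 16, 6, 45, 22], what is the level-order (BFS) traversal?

Tree insertion order: [24, 5, 43, 16, 6, 45, 22]
Tree (level-order array): [24, 5, 43, None, 16, None, 45, 6, 22]
BFS from the root, enqueuing left then right child of each popped node:
  queue [24] -> pop 24, enqueue [5, 43], visited so far: [24]
  queue [5, 43] -> pop 5, enqueue [16], visited so far: [24, 5]
  queue [43, 16] -> pop 43, enqueue [45], visited so far: [24, 5, 43]
  queue [16, 45] -> pop 16, enqueue [6, 22], visited so far: [24, 5, 43, 16]
  queue [45, 6, 22] -> pop 45, enqueue [none], visited so far: [24, 5, 43, 16, 45]
  queue [6, 22] -> pop 6, enqueue [none], visited so far: [24, 5, 43, 16, 45, 6]
  queue [22] -> pop 22, enqueue [none], visited so far: [24, 5, 43, 16, 45, 6, 22]
Result: [24, 5, 43, 16, 45, 6, 22]


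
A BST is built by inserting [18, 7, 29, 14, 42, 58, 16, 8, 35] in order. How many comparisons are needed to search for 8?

Search path for 8: 18 -> 7 -> 14 -> 8
Found: True
Comparisons: 4


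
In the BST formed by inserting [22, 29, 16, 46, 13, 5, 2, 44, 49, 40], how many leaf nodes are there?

Tree built from: [22, 29, 16, 46, 13, 5, 2, 44, 49, 40]
Tree (level-order array): [22, 16, 29, 13, None, None, 46, 5, None, 44, 49, 2, None, 40]
Rule: A leaf has 0 children.
Per-node child counts:
  node 22: 2 child(ren)
  node 16: 1 child(ren)
  node 13: 1 child(ren)
  node 5: 1 child(ren)
  node 2: 0 child(ren)
  node 29: 1 child(ren)
  node 46: 2 child(ren)
  node 44: 1 child(ren)
  node 40: 0 child(ren)
  node 49: 0 child(ren)
Matching nodes: [2, 40, 49]
Count of leaf nodes: 3


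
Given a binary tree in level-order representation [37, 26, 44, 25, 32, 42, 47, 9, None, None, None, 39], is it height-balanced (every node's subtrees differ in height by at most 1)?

Tree (level-order array): [37, 26, 44, 25, 32, 42, 47, 9, None, None, None, 39]
Definition: a tree is height-balanced if, at every node, |h(left) - h(right)| <= 1 (empty subtree has height -1).
Bottom-up per-node check:
  node 9: h_left=-1, h_right=-1, diff=0 [OK], height=0
  node 25: h_left=0, h_right=-1, diff=1 [OK], height=1
  node 32: h_left=-1, h_right=-1, diff=0 [OK], height=0
  node 26: h_left=1, h_right=0, diff=1 [OK], height=2
  node 39: h_left=-1, h_right=-1, diff=0 [OK], height=0
  node 42: h_left=0, h_right=-1, diff=1 [OK], height=1
  node 47: h_left=-1, h_right=-1, diff=0 [OK], height=0
  node 44: h_left=1, h_right=0, diff=1 [OK], height=2
  node 37: h_left=2, h_right=2, diff=0 [OK], height=3
All nodes satisfy the balance condition.
Result: Balanced


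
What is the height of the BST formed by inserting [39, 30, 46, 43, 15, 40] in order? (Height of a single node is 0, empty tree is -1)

Insertion order: [39, 30, 46, 43, 15, 40]
Tree (level-order array): [39, 30, 46, 15, None, 43, None, None, None, 40]
Compute height bottom-up (empty subtree = -1):
  height(15) = 1 + max(-1, -1) = 0
  height(30) = 1 + max(0, -1) = 1
  height(40) = 1 + max(-1, -1) = 0
  height(43) = 1 + max(0, -1) = 1
  height(46) = 1 + max(1, -1) = 2
  height(39) = 1 + max(1, 2) = 3
Height = 3


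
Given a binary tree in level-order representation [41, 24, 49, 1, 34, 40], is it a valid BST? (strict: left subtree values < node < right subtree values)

Level-order array: [41, 24, 49, 1, 34, 40]
Validate using subtree bounds (lo, hi): at each node, require lo < value < hi,
then recurse left with hi=value and right with lo=value.
Preorder trace (stopping at first violation):
  at node 41 with bounds (-inf, +inf): OK
  at node 24 with bounds (-inf, 41): OK
  at node 1 with bounds (-inf, 24): OK
  at node 34 with bounds (24, 41): OK
  at node 49 with bounds (41, +inf): OK
  at node 40 with bounds (41, 49): VIOLATION
Node 40 violates its bound: not (41 < 40 < 49).
Result: Not a valid BST
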